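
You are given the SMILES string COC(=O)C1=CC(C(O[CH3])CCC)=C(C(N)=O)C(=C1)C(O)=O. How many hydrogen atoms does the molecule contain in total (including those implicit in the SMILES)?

19

Walk through each heavy atom and fill implicit hydrogens from standard valence (C 4, N 3, O 2, S 2, halogen 1):
  atom 1: C, bond orders sum to 1 (valence 4) → 3 H
  atom 2: O, bond orders sum to 2 (valence 2) → 0 H
  atom 3: C, bond orders sum to 4 (valence 4) → 0 H
  atom 4: O, bond orders sum to 2 (valence 2) → 0 H
  atom 5: C, bond orders sum to 4 (valence 4) → 0 H
  atom 6: C, bond orders sum to 3 (valence 4) → 1 H
  atom 7: C, bond orders sum to 4 (valence 4) → 0 H
  atom 8: C, bond orders sum to 3 (valence 4) → 1 H
  atom 9: O, bond orders sum to 2 (valence 2) → 0 H
  atom 10: C with explicit H count 3
  atom 11: C, bond orders sum to 2 (valence 4) → 2 H
  atom 12: C, bond orders sum to 2 (valence 4) → 2 H
  atom 13: C, bond orders sum to 1 (valence 4) → 3 H
  atom 14: C, bond orders sum to 4 (valence 4) → 0 H
  atom 15: C, bond orders sum to 4 (valence 4) → 0 H
  atom 16: N, bond orders sum to 1 (valence 3) → 2 H
  atom 17: O, bond orders sum to 2 (valence 2) → 0 H
  atom 18: C, bond orders sum to 4 (valence 4) → 0 H
  atom 19: C, bond orders sum to 3 (valence 4) → 1 H
  atom 20: C, bond orders sum to 4 (valence 4) → 0 H
  atom 21: O, bond orders sum to 1 (valence 2) → 1 H
  atom 22: O, bond orders sum to 2 (valence 2) → 0 H
Total hydrogens: 19.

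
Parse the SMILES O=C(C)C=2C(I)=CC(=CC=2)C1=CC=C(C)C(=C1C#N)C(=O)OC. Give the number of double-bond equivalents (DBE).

Molecular formula: C18H14INO3.
DoU = (2C + 2 + N − H − X) / 2, where X is the halogen count and O/S are ignored.
    = (2·18 + 2 + 1 − 14 − 1) / 2 = 24 / 2 = 12.

12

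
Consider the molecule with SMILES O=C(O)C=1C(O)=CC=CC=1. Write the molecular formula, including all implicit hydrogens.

C7H6O3

Walk through each heavy atom and fill implicit hydrogens from standard valence (C 4, N 3, O 2, S 2, halogen 1):
  atom 1: O, bond orders sum to 2 (valence 2) → 0 H
  atom 2: C, bond orders sum to 4 (valence 4) → 0 H
  atom 3: O, bond orders sum to 1 (valence 2) → 1 H
  atom 4: C, bond orders sum to 4 (valence 4) → 0 H
  atom 5: C, bond orders sum to 4 (valence 4) → 0 H
  atom 6: O, bond orders sum to 1 (valence 2) → 1 H
  atom 7: C, bond orders sum to 3 (valence 4) → 1 H
  atom 8: C, bond orders sum to 3 (valence 4) → 1 H
  atom 9: C, bond orders sum to 3 (valence 4) → 1 H
  atom 10: C, bond orders sum to 3 (valence 4) → 1 H
Totals → C:7, H:6, O:3.
In Hill order: C7H6O3.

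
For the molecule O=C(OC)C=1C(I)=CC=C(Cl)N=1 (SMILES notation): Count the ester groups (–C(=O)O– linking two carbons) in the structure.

The ester motif appears at heavy-atom position 2 in the SMILES.
Ester count: 1.

1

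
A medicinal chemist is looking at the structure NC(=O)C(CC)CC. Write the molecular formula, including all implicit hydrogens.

C6H13NO

Walk through each heavy atom and fill implicit hydrogens from standard valence (C 4, N 3, O 2, S 2, halogen 1):
  atom 1: N, bond orders sum to 1 (valence 3) → 2 H
  atom 2: C, bond orders sum to 4 (valence 4) → 0 H
  atom 3: O, bond orders sum to 2 (valence 2) → 0 H
  atom 4: C, bond orders sum to 3 (valence 4) → 1 H
  atom 5: C, bond orders sum to 2 (valence 4) → 2 H
  atom 6: C, bond orders sum to 1 (valence 4) → 3 H
  atom 7: C, bond orders sum to 2 (valence 4) → 2 H
  atom 8: C, bond orders sum to 1 (valence 4) → 3 H
Totals → C:6, H:13, N:1, O:1.
In Hill order: C6H13NO.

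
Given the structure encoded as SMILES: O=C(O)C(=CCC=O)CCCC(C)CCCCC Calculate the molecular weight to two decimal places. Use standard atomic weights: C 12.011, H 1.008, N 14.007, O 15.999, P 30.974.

First, the molecular formula is C15H26O3 (counting implicit H from valence).
  C: 15 × 12.011 = 180.165
  H: 26 × 1.008 = 26.208
  O: 3 × 15.999 = 47.997
Sum: 15×12.011 + 26×1.008 + 3×15.999 = 254.370 → 254.37 g/mol.

254.37 g/mol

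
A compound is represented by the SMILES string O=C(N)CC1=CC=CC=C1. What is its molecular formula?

Walk through each heavy atom and fill implicit hydrogens from standard valence (C 4, N 3, O 2, S 2, halogen 1):
  atom 1: O, bond orders sum to 2 (valence 2) → 0 H
  atom 2: C, bond orders sum to 4 (valence 4) → 0 H
  atom 3: N, bond orders sum to 1 (valence 3) → 2 H
  atom 4: C, bond orders sum to 2 (valence 4) → 2 H
  atom 5: C, bond orders sum to 4 (valence 4) → 0 H
  atom 6: C, bond orders sum to 3 (valence 4) → 1 H
  atom 7: C, bond orders sum to 3 (valence 4) → 1 H
  atom 8: C, bond orders sum to 3 (valence 4) → 1 H
  atom 9: C, bond orders sum to 3 (valence 4) → 1 H
  atom 10: C, bond orders sum to 3 (valence 4) → 1 H
Totals → C:8, H:9, N:1, O:1.

C8H9NO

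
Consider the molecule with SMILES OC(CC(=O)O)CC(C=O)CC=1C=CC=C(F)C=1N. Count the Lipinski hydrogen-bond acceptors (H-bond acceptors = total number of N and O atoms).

5

N atoms: 1; O atoms: 4.
Lipinski HBA = 1 + 4 = 5.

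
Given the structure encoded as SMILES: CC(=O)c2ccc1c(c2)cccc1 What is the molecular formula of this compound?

Walk through each heavy atom and fill implicit hydrogens from standard valence (C 4, N 3, O 2, S 2, halogen 1); for lowercase aromatic atoms, an aromatic c carries 1 H when it has two neighbours and 0 H with three, and aromatic n carries 0 H:
  atom 1: C, bond orders sum to 1 (valence 4) → 3 H
  atom 2: C, bond orders sum to 4 (valence 4) → 0 H
  atom 3: O, bond orders sum to 2 (valence 2) → 0 H
  atom 4: aromatic c, 3 neighbours → 0 H
  atom 5: aromatic c, 2 neighbours → 1 H
  atom 6: aromatic c, 2 neighbours → 1 H
  atom 7: aromatic c, 3 neighbours → 0 H
  atom 8: aromatic c, 3 neighbours → 0 H
  atom 9: aromatic c, 2 neighbours → 1 H
  atom 10: aromatic c, 2 neighbours → 1 H
  atom 11: aromatic c, 2 neighbours → 1 H
  atom 12: aromatic c, 2 neighbours → 1 H
  atom 13: aromatic c, 2 neighbours → 1 H
Totals → C:12, H:10, O:1.
In Hill order: C12H10O.

C12H10O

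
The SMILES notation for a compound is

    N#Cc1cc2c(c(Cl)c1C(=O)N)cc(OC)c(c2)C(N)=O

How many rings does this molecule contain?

2

In SMILES, each pair of matching ring-closure digits denotes one ring-closing bond; the number of such bonds equals the number of independent rings.
Ring-closure bonds here: 2.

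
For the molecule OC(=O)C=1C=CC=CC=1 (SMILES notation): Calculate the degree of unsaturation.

Degree of unsaturation = (number of rings) + (number of π bonds).
Ring closures in the SMILES: 1.
π bonds: 4 double bonds (each 1 DoU) → 4 DoU from unsaturation.
Total DoU = 1 + 4 = 5.

5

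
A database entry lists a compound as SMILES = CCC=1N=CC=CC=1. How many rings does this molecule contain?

In SMILES, each pair of matching ring-closure digits denotes one ring-closing bond; the number of such bonds equals the number of independent rings.
Ring-closure bonds here: 1.

1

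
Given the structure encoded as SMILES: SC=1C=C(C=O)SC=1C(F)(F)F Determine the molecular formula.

C6H3F3OS2

Walk through each heavy atom and fill implicit hydrogens from standard valence (C 4, N 3, O 2, S 2, halogen 1):
  atom 1: S, bond orders sum to 1 (valence 2) → 1 H
  atom 2: C, bond orders sum to 4 (valence 4) → 0 H
  atom 3: C, bond orders sum to 3 (valence 4) → 1 H
  atom 4: C, bond orders sum to 4 (valence 4) → 0 H
  atom 5: C, bond orders sum to 3 (valence 4) → 1 H
  atom 6: O, bond orders sum to 2 (valence 2) → 0 H
  atom 7: S, bond orders sum to 2 (valence 2) → 0 H
  atom 8: C, bond orders sum to 4 (valence 4) → 0 H
  atom 9: C, bond orders sum to 4 (valence 4) → 0 H
  atom 10: F (halogen, monovalent) → 0 H
  atom 11: F (halogen, monovalent) → 0 H
  atom 12: F (halogen, monovalent) → 0 H
Totals → C:6, H:3, F:3, O:1, S:2.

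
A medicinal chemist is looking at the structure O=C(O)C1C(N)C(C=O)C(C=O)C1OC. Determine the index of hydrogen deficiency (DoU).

Molecular formula: C9H13NO5.
DoU = (2C + 2 + N − H − X) / 2, where X is the halogen count and O/S are ignored.
    = (2·9 + 2 + 1 − 13 − 0) / 2 = 8 / 2 = 4.

4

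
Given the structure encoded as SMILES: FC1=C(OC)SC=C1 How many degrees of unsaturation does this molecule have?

3

Degree of unsaturation = (number of rings) + (number of π bonds).
Ring closures in the SMILES: 1.
π bonds: 2 double bonds (each 1 DoU) → 2 DoU from unsaturation.
Total DoU = 1 + 2 = 3.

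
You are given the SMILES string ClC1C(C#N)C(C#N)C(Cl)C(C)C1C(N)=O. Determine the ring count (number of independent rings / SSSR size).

1

In SMILES, each pair of matching ring-closure digits denotes one ring-closing bond; the number of such bonds equals the number of independent rings.
Ring-closure bonds here: 1.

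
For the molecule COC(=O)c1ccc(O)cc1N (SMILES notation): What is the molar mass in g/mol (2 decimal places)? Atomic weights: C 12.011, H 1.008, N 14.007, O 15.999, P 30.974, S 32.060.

167.16 g/mol

First, the molecular formula is C8H9NO3 (counting implicit H from valence).
  C: 8 × 12.011 = 96.088
  H: 9 × 1.008 = 9.072
  N: 1 × 14.007 = 14.007
  O: 3 × 15.999 = 47.997
Sum: 8×12.011 + 9×1.008 + 1×14.007 + 3×15.999 = 167.164 → 167.16 g/mol.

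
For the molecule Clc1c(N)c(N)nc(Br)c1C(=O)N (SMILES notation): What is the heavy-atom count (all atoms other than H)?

13

Every atom symbol written in the SMILES (organic subset) is one heavy atom; implicit H are not written.
Heavy atoms by element → Br:1, C:6, Cl:1, N:4, O:1.
Total: 13.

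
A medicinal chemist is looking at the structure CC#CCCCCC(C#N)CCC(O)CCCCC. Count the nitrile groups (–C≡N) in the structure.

The nitrile motif appears at heavy-atom position 9 in the SMILES.
Other groups present: 1 alkyne, 1 hydroxyl.
Nitrile count: 1.

1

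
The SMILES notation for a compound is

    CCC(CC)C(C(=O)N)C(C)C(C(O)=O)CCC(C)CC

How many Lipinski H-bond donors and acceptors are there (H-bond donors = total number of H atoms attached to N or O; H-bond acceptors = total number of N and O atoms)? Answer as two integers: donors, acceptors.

Donors: find every N or O and count the H atoms it carries.
  atom 8 (O): bond orders sum to 2 → 0 H
  atom 9 (N): bond orders sum to 1 → 2 H
  atom 14 (O): bond orders sum to 1 → 1 H
  atom 15 (O): bond orders sum to 2 → 0 H
Lipinski HBD = 3.
Acceptors: N atoms = 1, O atoms = 3 → HBA = 4.

3, 4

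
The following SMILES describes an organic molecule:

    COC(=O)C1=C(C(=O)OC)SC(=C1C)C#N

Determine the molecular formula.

C10H9NO4S

Walk through each heavy atom and fill implicit hydrogens from standard valence (C 4, N 3, O 2, S 2, halogen 1):
  atom 1: C, bond orders sum to 1 (valence 4) → 3 H
  atom 2: O, bond orders sum to 2 (valence 2) → 0 H
  atom 3: C, bond orders sum to 4 (valence 4) → 0 H
  atom 4: O, bond orders sum to 2 (valence 2) → 0 H
  atom 5: C, bond orders sum to 4 (valence 4) → 0 H
  atom 6: C, bond orders sum to 4 (valence 4) → 0 H
  atom 7: C, bond orders sum to 4 (valence 4) → 0 H
  atom 8: O, bond orders sum to 2 (valence 2) → 0 H
  atom 9: O, bond orders sum to 2 (valence 2) → 0 H
  atom 10: C, bond orders sum to 1 (valence 4) → 3 H
  atom 11: S, bond orders sum to 2 (valence 2) → 0 H
  atom 12: C, bond orders sum to 4 (valence 4) → 0 H
  atom 13: C, bond orders sum to 4 (valence 4) → 0 H
  atom 14: C, bond orders sum to 1 (valence 4) → 3 H
  atom 15: C, bond orders sum to 4 (valence 4) → 0 H
  atom 16: N, bond orders sum to 3 (valence 3) → 0 H
Totals → C:10, H:9, N:1, O:4, S:1.
In Hill order: C10H9NO4S.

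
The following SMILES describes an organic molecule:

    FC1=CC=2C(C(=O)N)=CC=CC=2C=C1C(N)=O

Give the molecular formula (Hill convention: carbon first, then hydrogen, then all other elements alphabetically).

C12H9FN2O2

Walk through each heavy atom and fill implicit hydrogens from standard valence (C 4, N 3, O 2, S 2, halogen 1):
  atom 1: F (halogen, monovalent) → 0 H
  atom 2: C, bond orders sum to 4 (valence 4) → 0 H
  atom 3: C, bond orders sum to 3 (valence 4) → 1 H
  atom 4: C, bond orders sum to 4 (valence 4) → 0 H
  atom 5: C, bond orders sum to 4 (valence 4) → 0 H
  atom 6: C, bond orders sum to 4 (valence 4) → 0 H
  atom 7: O, bond orders sum to 2 (valence 2) → 0 H
  atom 8: N, bond orders sum to 1 (valence 3) → 2 H
  atom 9: C, bond orders sum to 3 (valence 4) → 1 H
  atom 10: C, bond orders sum to 3 (valence 4) → 1 H
  atom 11: C, bond orders sum to 3 (valence 4) → 1 H
  atom 12: C, bond orders sum to 4 (valence 4) → 0 H
  atom 13: C, bond orders sum to 3 (valence 4) → 1 H
  atom 14: C, bond orders sum to 4 (valence 4) → 0 H
  atom 15: C, bond orders sum to 4 (valence 4) → 0 H
  atom 16: N, bond orders sum to 1 (valence 3) → 2 H
  atom 17: O, bond orders sum to 2 (valence 2) → 0 H
Totals → C:12, H:9, F:1, N:2, O:2.
In Hill order: C12H9FN2O2.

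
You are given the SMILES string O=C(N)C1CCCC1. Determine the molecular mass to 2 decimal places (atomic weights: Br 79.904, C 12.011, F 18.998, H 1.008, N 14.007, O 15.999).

113.16 g/mol

First, the molecular formula is C6H11NO (counting implicit H from valence).
  C: 6 × 12.011 = 72.066
  H: 11 × 1.008 = 11.088
  N: 1 × 14.007 = 14.007
  O: 1 × 15.999 = 15.999
Sum: 6×12.011 + 11×1.008 + 1×14.007 + 1×15.999 = 113.160 → 113.16 g/mol.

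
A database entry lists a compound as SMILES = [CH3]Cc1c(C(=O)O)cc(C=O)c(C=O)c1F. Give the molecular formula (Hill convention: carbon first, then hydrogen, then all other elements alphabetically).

C11H9FO4

Walk through each heavy atom and fill implicit hydrogens from standard valence (C 4, N 3, O 2, S 2, halogen 1); for lowercase aromatic atoms, an aromatic c carries 1 H when it has two neighbours and 0 H with three, and aromatic n carries 0 H:
  atom 1: C with explicit H count 3
  atom 2: C, bond orders sum to 2 (valence 4) → 2 H
  atom 3: aromatic c, 3 neighbours → 0 H
  atom 4: aromatic c, 3 neighbours → 0 H
  atom 5: C, bond orders sum to 4 (valence 4) → 0 H
  atom 6: O, bond orders sum to 2 (valence 2) → 0 H
  atom 7: O, bond orders sum to 1 (valence 2) → 1 H
  atom 8: aromatic c, 2 neighbours → 1 H
  atom 9: aromatic c, 3 neighbours → 0 H
  atom 10: C, bond orders sum to 3 (valence 4) → 1 H
  atom 11: O, bond orders sum to 2 (valence 2) → 0 H
  atom 12: aromatic c, 3 neighbours → 0 H
  atom 13: C, bond orders sum to 3 (valence 4) → 1 H
  atom 14: O, bond orders sum to 2 (valence 2) → 0 H
  atom 15: aromatic c, 3 neighbours → 0 H
  atom 16: F (halogen, monovalent) → 0 H
Totals → C:11, H:9, F:1, O:4.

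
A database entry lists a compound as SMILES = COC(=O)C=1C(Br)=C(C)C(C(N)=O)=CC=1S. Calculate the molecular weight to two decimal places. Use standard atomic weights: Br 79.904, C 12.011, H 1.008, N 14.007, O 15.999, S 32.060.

304.16 g/mol

First, the molecular formula is C10H10BrNO3S (counting implicit H from valence).
  Br: 1 × 79.904 = 79.904
  C: 10 × 12.011 = 120.110
  H: 10 × 1.008 = 10.080
  N: 1 × 14.007 = 14.007
  O: 3 × 15.999 = 47.997
  S: 1 × 32.060 = 32.060
Sum: 1×79.904 + 10×12.011 + 10×1.008 + 1×14.007 + 3×15.999 + 1×32.060 = 304.158 → 304.16 g/mol.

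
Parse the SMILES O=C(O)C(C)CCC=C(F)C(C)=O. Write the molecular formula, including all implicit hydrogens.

C9H13FO3

Walk through each heavy atom and fill implicit hydrogens from standard valence (C 4, N 3, O 2, S 2, halogen 1):
  atom 1: O, bond orders sum to 2 (valence 2) → 0 H
  atom 2: C, bond orders sum to 4 (valence 4) → 0 H
  atom 3: O, bond orders sum to 1 (valence 2) → 1 H
  atom 4: C, bond orders sum to 3 (valence 4) → 1 H
  atom 5: C, bond orders sum to 1 (valence 4) → 3 H
  atom 6: C, bond orders sum to 2 (valence 4) → 2 H
  atom 7: C, bond orders sum to 2 (valence 4) → 2 H
  atom 8: C, bond orders sum to 3 (valence 4) → 1 H
  atom 9: C, bond orders sum to 4 (valence 4) → 0 H
  atom 10: F (halogen, monovalent) → 0 H
  atom 11: C, bond orders sum to 4 (valence 4) → 0 H
  atom 12: C, bond orders sum to 1 (valence 4) → 3 H
  atom 13: O, bond orders sum to 2 (valence 2) → 0 H
Totals → C:9, H:13, F:1, O:3.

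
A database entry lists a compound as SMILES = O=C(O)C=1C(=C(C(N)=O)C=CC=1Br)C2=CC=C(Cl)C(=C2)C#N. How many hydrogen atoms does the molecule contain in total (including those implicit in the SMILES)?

Walk through each heavy atom and fill implicit hydrogens from standard valence (C 4, N 3, O 2, S 2, halogen 1):
  atom 1: O, bond orders sum to 2 (valence 2) → 0 H
  atom 2: C, bond orders sum to 4 (valence 4) → 0 H
  atom 3: O, bond orders sum to 1 (valence 2) → 1 H
  atom 4: C, bond orders sum to 4 (valence 4) → 0 H
  atom 5: C, bond orders sum to 4 (valence 4) → 0 H
  atom 6: C, bond orders sum to 4 (valence 4) → 0 H
  atom 7: C, bond orders sum to 4 (valence 4) → 0 H
  atom 8: N, bond orders sum to 1 (valence 3) → 2 H
  atom 9: O, bond orders sum to 2 (valence 2) → 0 H
  atom 10: C, bond orders sum to 3 (valence 4) → 1 H
  atom 11: C, bond orders sum to 3 (valence 4) → 1 H
  atom 12: C, bond orders sum to 4 (valence 4) → 0 H
  atom 13: Br (halogen, monovalent) → 0 H
  atom 14: C, bond orders sum to 4 (valence 4) → 0 H
  atom 15: C, bond orders sum to 3 (valence 4) → 1 H
  atom 16: C, bond orders sum to 3 (valence 4) → 1 H
  atom 17: C, bond orders sum to 4 (valence 4) → 0 H
  atom 18: Cl (halogen, monovalent) → 0 H
  atom 19: C, bond orders sum to 4 (valence 4) → 0 H
  atom 20: C, bond orders sum to 3 (valence 4) → 1 H
  atom 21: C, bond orders sum to 4 (valence 4) → 0 H
  atom 22: N, bond orders sum to 3 (valence 3) → 0 H
Total hydrogens: 8.

8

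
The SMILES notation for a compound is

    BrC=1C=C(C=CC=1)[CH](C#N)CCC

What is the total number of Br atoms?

1

Scan the SMILES for Br atoms (remember two-letter symbols like Cl and Br are single atoms).
Bromine count: 1.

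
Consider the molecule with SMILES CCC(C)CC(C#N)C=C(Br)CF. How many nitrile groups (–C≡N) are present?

1

The nitrile motif appears at heavy-atom position 7 in the SMILES.
Other groups present: 1 alkene.
Nitrile count: 1.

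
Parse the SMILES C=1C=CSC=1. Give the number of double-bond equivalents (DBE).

3

Molecular formula: C4H4S.
DoU = (2C + 2 + N − H − X) / 2, where X is the halogen count and O/S are ignored.
    = (2·4 + 2 + 0 − 4 − 0) / 2 = 6 / 2 = 3.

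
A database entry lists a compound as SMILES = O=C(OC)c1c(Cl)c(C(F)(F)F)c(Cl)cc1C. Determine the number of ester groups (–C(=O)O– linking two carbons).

1

The ester motif appears at heavy-atom position 2 in the SMILES.
Ester count: 1.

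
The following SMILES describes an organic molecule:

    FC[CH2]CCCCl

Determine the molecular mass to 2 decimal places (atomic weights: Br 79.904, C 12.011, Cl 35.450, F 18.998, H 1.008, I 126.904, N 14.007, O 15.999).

124.58 g/mol

First, the molecular formula is C5H10ClF (counting implicit H from valence).
  C: 5 × 12.011 = 60.055
  Cl: 1 × 35.450 = 35.450
  F: 1 × 18.998 = 18.998
  H: 10 × 1.008 = 10.080
Sum: 5×12.011 + 1×35.450 + 1×18.998 + 10×1.008 = 124.583 → 124.58 g/mol.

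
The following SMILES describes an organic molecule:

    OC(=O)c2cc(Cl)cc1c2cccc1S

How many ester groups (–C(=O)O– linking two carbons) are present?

Scan the SMILES for the ester motif — none present.
Groups that are present: 1 carboxylic acid, 1 thiol.

0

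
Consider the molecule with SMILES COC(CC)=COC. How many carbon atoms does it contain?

Count every carbon token in the SMILES (each C, including those in ring-closure positions and inside branches).
Carbon count: 6.

6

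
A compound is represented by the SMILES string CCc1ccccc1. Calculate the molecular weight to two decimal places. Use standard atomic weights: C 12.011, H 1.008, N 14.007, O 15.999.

First, the molecular formula is C8H10 (counting implicit H from valence).
  C: 8 × 12.011 = 96.088
  H: 10 × 1.008 = 10.080
Sum: 8×12.011 + 10×1.008 = 106.168 → 106.17 g/mol.

106.17 g/mol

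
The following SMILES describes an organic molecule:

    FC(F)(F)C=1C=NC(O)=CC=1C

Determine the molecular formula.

Walk through each heavy atom and fill implicit hydrogens from standard valence (C 4, N 3, O 2, S 2, halogen 1):
  atom 1: F (halogen, monovalent) → 0 H
  atom 2: C, bond orders sum to 4 (valence 4) → 0 H
  atom 3: F (halogen, monovalent) → 0 H
  atom 4: F (halogen, monovalent) → 0 H
  atom 5: C, bond orders sum to 4 (valence 4) → 0 H
  atom 6: C, bond orders sum to 3 (valence 4) → 1 H
  atom 7: N, bond orders sum to 3 (valence 3) → 0 H
  atom 8: C, bond orders sum to 4 (valence 4) → 0 H
  atom 9: O, bond orders sum to 1 (valence 2) → 1 H
  atom 10: C, bond orders sum to 3 (valence 4) → 1 H
  atom 11: C, bond orders sum to 4 (valence 4) → 0 H
  atom 12: C, bond orders sum to 1 (valence 4) → 3 H
Totals → C:7, H:6, F:3, N:1, O:1.

C7H6F3NO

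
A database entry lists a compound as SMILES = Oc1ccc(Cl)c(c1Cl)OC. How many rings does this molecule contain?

In SMILES, each pair of matching ring-closure digits denotes one ring-closing bond; the number of such bonds equals the number of independent rings.
Ring-closure bonds here: 1.

1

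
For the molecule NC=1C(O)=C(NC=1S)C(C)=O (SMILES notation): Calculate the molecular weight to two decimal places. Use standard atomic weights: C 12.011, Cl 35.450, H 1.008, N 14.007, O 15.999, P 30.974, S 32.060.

172.20 g/mol

First, the molecular formula is C6H8N2O2S (counting implicit H from valence).
  C: 6 × 12.011 = 72.066
  H: 8 × 1.008 = 8.064
  N: 2 × 14.007 = 28.014
  O: 2 × 15.999 = 31.998
  S: 1 × 32.060 = 32.060
Sum: 6×12.011 + 8×1.008 + 2×14.007 + 2×15.999 + 1×32.060 = 172.202 → 172.20 g/mol.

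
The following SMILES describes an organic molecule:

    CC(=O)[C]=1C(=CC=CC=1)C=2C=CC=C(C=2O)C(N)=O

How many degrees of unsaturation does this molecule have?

Degree of unsaturation = (number of rings) + (number of π bonds).
Ring closures in the SMILES: 2.
π bonds: 8 double bonds (each 1 DoU) → 8 DoU from unsaturation.
Total DoU = 2 + 8 = 10.

10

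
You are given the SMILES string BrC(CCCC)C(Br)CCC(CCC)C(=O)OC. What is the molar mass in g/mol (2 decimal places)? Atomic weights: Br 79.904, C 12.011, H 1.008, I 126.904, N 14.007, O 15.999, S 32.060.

First, the molecular formula is C14H26Br2O2 (counting implicit H from valence).
  Br: 2 × 79.904 = 159.808
  C: 14 × 12.011 = 168.154
  H: 26 × 1.008 = 26.208
  O: 2 × 15.999 = 31.998
Sum: 2×79.904 + 14×12.011 + 26×1.008 + 2×15.999 = 386.168 → 386.17 g/mol.

386.17 g/mol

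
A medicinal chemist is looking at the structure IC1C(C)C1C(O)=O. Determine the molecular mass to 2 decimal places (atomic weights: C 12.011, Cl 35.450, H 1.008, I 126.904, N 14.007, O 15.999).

226.01 g/mol

First, the molecular formula is C5H7IO2 (counting implicit H from valence).
  C: 5 × 12.011 = 60.055
  H: 7 × 1.008 = 7.056
  I: 1 × 126.904 = 126.904
  O: 2 × 15.999 = 31.998
Sum: 5×12.011 + 7×1.008 + 1×126.904 + 2×15.999 = 226.013 → 226.01 g/mol.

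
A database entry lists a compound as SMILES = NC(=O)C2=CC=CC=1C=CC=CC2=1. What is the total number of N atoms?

1

Scan the SMILES for N atoms (remember two-letter symbols like Cl and Br are single atoms).
Nitrogen count: 1.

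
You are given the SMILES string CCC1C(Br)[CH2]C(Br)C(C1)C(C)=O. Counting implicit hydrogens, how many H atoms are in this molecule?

Walk through each heavy atom and fill implicit hydrogens from standard valence (C 4, N 3, O 2, S 2, halogen 1):
  atom 1: C, bond orders sum to 1 (valence 4) → 3 H
  atom 2: C, bond orders sum to 2 (valence 4) → 2 H
  atom 3: C, bond orders sum to 3 (valence 4) → 1 H
  atom 4: C, bond orders sum to 3 (valence 4) → 1 H
  atom 5: Br (halogen, monovalent) → 0 H
  atom 6: C with explicit H count 2
  atom 7: C, bond orders sum to 3 (valence 4) → 1 H
  atom 8: Br (halogen, monovalent) → 0 H
  atom 9: C, bond orders sum to 3 (valence 4) → 1 H
  atom 10: C, bond orders sum to 2 (valence 4) → 2 H
  atom 11: C, bond orders sum to 4 (valence 4) → 0 H
  atom 12: C, bond orders sum to 1 (valence 4) → 3 H
  atom 13: O, bond orders sum to 2 (valence 2) → 0 H
Total hydrogens: 16.

16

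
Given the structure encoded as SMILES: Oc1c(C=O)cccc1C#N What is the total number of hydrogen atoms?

Walk through each heavy atom and fill implicit hydrogens from standard valence (C 4, N 3, O 2, S 2, halogen 1); for lowercase aromatic atoms, an aromatic c carries 1 H when it has two neighbours and 0 H with three, and aromatic n carries 0 H:
  atom 1: O, bond orders sum to 1 (valence 2) → 1 H
  atom 2: aromatic c, 3 neighbours → 0 H
  atom 3: aromatic c, 3 neighbours → 0 H
  atom 4: C, bond orders sum to 3 (valence 4) → 1 H
  atom 5: O, bond orders sum to 2 (valence 2) → 0 H
  atom 6: aromatic c, 2 neighbours → 1 H
  atom 7: aromatic c, 2 neighbours → 1 H
  atom 8: aromatic c, 2 neighbours → 1 H
  atom 9: aromatic c, 3 neighbours → 0 H
  atom 10: C, bond orders sum to 4 (valence 4) → 0 H
  atom 11: N, bond orders sum to 3 (valence 3) → 0 H
Total hydrogens: 5.

5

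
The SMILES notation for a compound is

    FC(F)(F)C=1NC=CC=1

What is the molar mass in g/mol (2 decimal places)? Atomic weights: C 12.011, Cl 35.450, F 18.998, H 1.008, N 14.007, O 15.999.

First, the molecular formula is C5H4F3N (counting implicit H from valence).
  C: 5 × 12.011 = 60.055
  F: 3 × 18.998 = 56.994
  H: 4 × 1.008 = 4.032
  N: 1 × 14.007 = 14.007
Sum: 5×12.011 + 3×18.998 + 4×1.008 + 1×14.007 = 135.088 → 135.09 g/mol.

135.09 g/mol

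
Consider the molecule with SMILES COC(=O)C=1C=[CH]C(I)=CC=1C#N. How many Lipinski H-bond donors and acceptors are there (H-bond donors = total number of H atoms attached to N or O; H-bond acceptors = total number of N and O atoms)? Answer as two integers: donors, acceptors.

0, 3

Donors: find every N or O and count the H atoms it carries.
  atom 2 (O): bond orders sum to 2 → 0 H
  atom 4 (O): bond orders sum to 2 → 0 H
  atom 13 (N): bond orders sum to 3 → 0 H
Lipinski HBD = 0.
Acceptors: N atoms = 1, O atoms = 2 → HBA = 3.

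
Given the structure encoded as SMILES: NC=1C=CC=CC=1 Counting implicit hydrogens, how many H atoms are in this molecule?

7

Walk through each heavy atom and fill implicit hydrogens from standard valence (C 4, N 3, O 2, S 2, halogen 1):
  atom 1: N, bond orders sum to 1 (valence 3) → 2 H
  atom 2: C, bond orders sum to 4 (valence 4) → 0 H
  atom 3: C, bond orders sum to 3 (valence 4) → 1 H
  atom 4: C, bond orders sum to 3 (valence 4) → 1 H
  atom 5: C, bond orders sum to 3 (valence 4) → 1 H
  atom 6: C, bond orders sum to 3 (valence 4) → 1 H
  atom 7: C, bond orders sum to 3 (valence 4) → 1 H
Total hydrogens: 7.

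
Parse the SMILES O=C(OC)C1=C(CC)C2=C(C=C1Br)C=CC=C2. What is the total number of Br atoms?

1

Scan the SMILES for Br atoms (remember two-letter symbols like Cl and Br are single atoms).
Bromine count: 1.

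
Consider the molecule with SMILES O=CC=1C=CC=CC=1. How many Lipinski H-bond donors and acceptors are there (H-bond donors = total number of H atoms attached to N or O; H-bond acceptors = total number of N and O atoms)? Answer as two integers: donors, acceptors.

Donors: find every N or O and count the H atoms it carries.
  atom 1 (O): bond orders sum to 2 → 0 H
Lipinski HBD = 0.
Acceptors: N atoms = 0, O atoms = 1 → HBA = 1.

0, 1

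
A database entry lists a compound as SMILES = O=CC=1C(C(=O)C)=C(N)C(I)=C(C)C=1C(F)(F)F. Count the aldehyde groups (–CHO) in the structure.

The aldehyde motif appears at heavy-atom position 2 in the SMILES.
Other groups present: 1 ketone, 1 primary amine.
Aldehyde count: 1.

1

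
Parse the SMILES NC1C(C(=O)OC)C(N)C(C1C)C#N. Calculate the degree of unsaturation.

Molecular formula: C9H15N3O2.
DoU = (2C + 2 + N − H − X) / 2, where X is the halogen count and O/S are ignored.
    = (2·9 + 2 + 3 − 15 − 0) / 2 = 8 / 2 = 4.

4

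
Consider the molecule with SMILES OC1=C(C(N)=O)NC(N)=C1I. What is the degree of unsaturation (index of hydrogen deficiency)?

4

Degree of unsaturation = (number of rings) + (number of π bonds).
Ring closures in the SMILES: 1.
π bonds: 3 double bonds (each 1 DoU) → 3 DoU from unsaturation.
Total DoU = 1 + 3 = 4.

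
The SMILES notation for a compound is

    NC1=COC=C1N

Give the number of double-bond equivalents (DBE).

3

Molecular formula: C4H6N2O.
DoU = (2C + 2 + N − H − X) / 2, where X is the halogen count and O/S are ignored.
    = (2·4 + 2 + 2 − 6 − 0) / 2 = 6 / 2 = 3.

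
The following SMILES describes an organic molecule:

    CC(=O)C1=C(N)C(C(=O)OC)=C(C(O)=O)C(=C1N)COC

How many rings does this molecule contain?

In SMILES, each pair of matching ring-closure digits denotes one ring-closing bond; the number of such bonds equals the number of independent rings.
Ring-closure bonds here: 1.

1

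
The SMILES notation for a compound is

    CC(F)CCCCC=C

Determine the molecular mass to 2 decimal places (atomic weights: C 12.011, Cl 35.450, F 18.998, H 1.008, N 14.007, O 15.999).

First, the molecular formula is C8H15F (counting implicit H from valence).
  C: 8 × 12.011 = 96.088
  F: 1 × 18.998 = 18.998
  H: 15 × 1.008 = 15.120
Sum: 8×12.011 + 1×18.998 + 15×1.008 = 130.206 → 130.21 g/mol.

130.21 g/mol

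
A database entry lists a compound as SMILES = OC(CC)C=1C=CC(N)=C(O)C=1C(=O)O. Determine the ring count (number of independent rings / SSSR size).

In SMILES, each pair of matching ring-closure digits denotes one ring-closing bond; the number of such bonds equals the number of independent rings.
Ring-closure bonds here: 1.

1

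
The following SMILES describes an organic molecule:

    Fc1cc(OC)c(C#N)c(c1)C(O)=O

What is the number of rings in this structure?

In SMILES, each pair of matching ring-closure digits denotes one ring-closing bond; the number of such bonds equals the number of independent rings.
Ring-closure bonds here: 1.

1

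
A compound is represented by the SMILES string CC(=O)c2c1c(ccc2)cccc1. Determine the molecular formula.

Walk through each heavy atom and fill implicit hydrogens from standard valence (C 4, N 3, O 2, S 2, halogen 1); for lowercase aromatic atoms, an aromatic c carries 1 H when it has two neighbours and 0 H with three, and aromatic n carries 0 H:
  atom 1: C, bond orders sum to 1 (valence 4) → 3 H
  atom 2: C, bond orders sum to 4 (valence 4) → 0 H
  atom 3: O, bond orders sum to 2 (valence 2) → 0 H
  atom 4: aromatic c, 3 neighbours → 0 H
  atom 5: aromatic c, 3 neighbours → 0 H
  atom 6: aromatic c, 3 neighbours → 0 H
  atom 7: aromatic c, 2 neighbours → 1 H
  atom 8: aromatic c, 2 neighbours → 1 H
  atom 9: aromatic c, 2 neighbours → 1 H
  atom 10: aromatic c, 2 neighbours → 1 H
  atom 11: aromatic c, 2 neighbours → 1 H
  atom 12: aromatic c, 2 neighbours → 1 H
  atom 13: aromatic c, 2 neighbours → 1 H
Totals → C:12, H:10, O:1.

C12H10O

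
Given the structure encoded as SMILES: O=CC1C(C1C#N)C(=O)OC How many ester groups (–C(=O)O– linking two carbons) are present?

1

The ester motif appears at heavy-atom position 8 in the SMILES.
Other groups present: 1 aldehyde, 1 nitrile.
Ester count: 1.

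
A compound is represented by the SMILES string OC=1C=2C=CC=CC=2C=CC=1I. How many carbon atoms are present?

Count every carbon token in the SMILES (each C, including those in ring-closure positions and inside branches).
Carbon count: 10.

10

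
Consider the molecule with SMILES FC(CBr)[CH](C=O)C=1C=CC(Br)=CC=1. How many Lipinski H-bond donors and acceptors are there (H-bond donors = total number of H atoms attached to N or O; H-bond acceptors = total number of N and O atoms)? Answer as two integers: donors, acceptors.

Donors: find every N or O and count the H atoms it carries.
  atom 7 (O): bond orders sum to 2 → 0 H
Lipinski HBD = 0.
Acceptors: N atoms = 0, O atoms = 1 → HBA = 1.

0, 1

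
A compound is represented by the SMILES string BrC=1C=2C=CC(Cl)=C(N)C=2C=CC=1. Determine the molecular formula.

Walk through each heavy atom and fill implicit hydrogens from standard valence (C 4, N 3, O 2, S 2, halogen 1):
  atom 1: Br (halogen, monovalent) → 0 H
  atom 2: C, bond orders sum to 4 (valence 4) → 0 H
  atom 3: C, bond orders sum to 4 (valence 4) → 0 H
  atom 4: C, bond orders sum to 3 (valence 4) → 1 H
  atom 5: C, bond orders sum to 3 (valence 4) → 1 H
  atom 6: C, bond orders sum to 4 (valence 4) → 0 H
  atom 7: Cl (halogen, monovalent) → 0 H
  atom 8: C, bond orders sum to 4 (valence 4) → 0 H
  atom 9: N, bond orders sum to 1 (valence 3) → 2 H
  atom 10: C, bond orders sum to 4 (valence 4) → 0 H
  atom 11: C, bond orders sum to 3 (valence 4) → 1 H
  atom 12: C, bond orders sum to 3 (valence 4) → 1 H
  atom 13: C, bond orders sum to 3 (valence 4) → 1 H
Totals → C:10, H:7, Br:1, Cl:1, N:1.

C10H7BrClN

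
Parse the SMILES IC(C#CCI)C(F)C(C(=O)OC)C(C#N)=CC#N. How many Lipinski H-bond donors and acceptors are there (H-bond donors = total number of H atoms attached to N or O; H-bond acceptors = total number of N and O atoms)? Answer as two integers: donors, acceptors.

0, 4

Donors: find every N or O and count the H atoms it carries.
  atom 11 (O): bond orders sum to 2 → 0 H
  atom 12 (O): bond orders sum to 2 → 0 H
  atom 16 (N): bond orders sum to 3 → 0 H
  atom 19 (N): bond orders sum to 3 → 0 H
Lipinski HBD = 0.
Acceptors: N atoms = 2, O atoms = 2 → HBA = 4.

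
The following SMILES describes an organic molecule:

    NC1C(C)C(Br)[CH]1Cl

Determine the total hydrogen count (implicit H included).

Walk through each heavy atom and fill implicit hydrogens from standard valence (C 4, N 3, O 2, S 2, halogen 1):
  atom 1: N, bond orders sum to 1 (valence 3) → 2 H
  atom 2: C, bond orders sum to 3 (valence 4) → 1 H
  atom 3: C, bond orders sum to 3 (valence 4) → 1 H
  atom 4: C, bond orders sum to 1 (valence 4) → 3 H
  atom 5: C, bond orders sum to 3 (valence 4) → 1 H
  atom 6: Br (halogen, monovalent) → 0 H
  atom 7: C with explicit H count 1
  atom 8: Cl (halogen, monovalent) → 0 H
Total hydrogens: 9.

9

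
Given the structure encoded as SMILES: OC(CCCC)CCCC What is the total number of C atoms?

9

Count every carbon token in the SMILES (each C, including those in ring-closure positions and inside branches).
Carbon count: 9.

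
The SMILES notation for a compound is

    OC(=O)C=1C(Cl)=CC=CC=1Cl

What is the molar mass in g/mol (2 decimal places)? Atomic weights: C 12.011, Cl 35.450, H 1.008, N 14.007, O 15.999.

191.01 g/mol

First, the molecular formula is C7H4Cl2O2 (counting implicit H from valence).
  C: 7 × 12.011 = 84.077
  Cl: 2 × 35.450 = 70.900
  H: 4 × 1.008 = 4.032
  O: 2 × 15.999 = 31.998
Sum: 7×12.011 + 2×35.450 + 4×1.008 + 2×15.999 = 191.007 → 191.01 g/mol.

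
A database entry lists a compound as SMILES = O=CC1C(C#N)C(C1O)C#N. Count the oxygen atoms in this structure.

Scan the SMILES for O atoms (remember two-letter symbols like Cl and Br are single atoms).
Oxygen count: 2.

2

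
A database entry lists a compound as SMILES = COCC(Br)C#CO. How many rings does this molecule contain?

In SMILES, each pair of matching ring-closure digits denotes one ring-closing bond; the number of such bonds equals the number of independent rings.
Ring-closure bonds here: 0.

0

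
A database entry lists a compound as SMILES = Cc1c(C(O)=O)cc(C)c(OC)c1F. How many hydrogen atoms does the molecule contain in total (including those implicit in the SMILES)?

11

Walk through each heavy atom and fill implicit hydrogens from standard valence (C 4, N 3, O 2, S 2, halogen 1); for lowercase aromatic atoms, an aromatic c carries 1 H when it has two neighbours and 0 H with three, and aromatic n carries 0 H:
  atom 1: C, bond orders sum to 1 (valence 4) → 3 H
  atom 2: aromatic c, 3 neighbours → 0 H
  atom 3: aromatic c, 3 neighbours → 0 H
  atom 4: C, bond orders sum to 4 (valence 4) → 0 H
  atom 5: O, bond orders sum to 1 (valence 2) → 1 H
  atom 6: O, bond orders sum to 2 (valence 2) → 0 H
  atom 7: aromatic c, 2 neighbours → 1 H
  atom 8: aromatic c, 3 neighbours → 0 H
  atom 9: C, bond orders sum to 1 (valence 4) → 3 H
  atom 10: aromatic c, 3 neighbours → 0 H
  atom 11: O, bond orders sum to 2 (valence 2) → 0 H
  atom 12: C, bond orders sum to 1 (valence 4) → 3 H
  atom 13: aromatic c, 3 neighbours → 0 H
  atom 14: F (halogen, monovalent) → 0 H
Total hydrogens: 11.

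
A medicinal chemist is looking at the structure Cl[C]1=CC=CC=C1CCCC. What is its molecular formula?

Walk through each heavy atom and fill implicit hydrogens from standard valence (C 4, N 3, O 2, S 2, halogen 1):
  atom 1: Cl (halogen, monovalent) → 0 H
  atom 2: C with explicit H count 0
  atom 3: C, bond orders sum to 3 (valence 4) → 1 H
  atom 4: C, bond orders sum to 3 (valence 4) → 1 H
  atom 5: C, bond orders sum to 3 (valence 4) → 1 H
  atom 6: C, bond orders sum to 3 (valence 4) → 1 H
  atom 7: C, bond orders sum to 4 (valence 4) → 0 H
  atom 8: C, bond orders sum to 2 (valence 4) → 2 H
  atom 9: C, bond orders sum to 2 (valence 4) → 2 H
  atom 10: C, bond orders sum to 2 (valence 4) → 2 H
  atom 11: C, bond orders sum to 1 (valence 4) → 3 H
Totals → C:10, H:13, Cl:1.
In Hill order: C10H13Cl.

C10H13Cl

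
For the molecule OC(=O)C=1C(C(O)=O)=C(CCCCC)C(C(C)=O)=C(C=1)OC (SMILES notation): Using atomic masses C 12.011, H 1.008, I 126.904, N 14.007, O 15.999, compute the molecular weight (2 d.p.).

308.33 g/mol

First, the molecular formula is C16H20O6 (counting implicit H from valence).
  C: 16 × 12.011 = 192.176
  H: 20 × 1.008 = 20.160
  O: 6 × 15.999 = 95.994
Sum: 16×12.011 + 20×1.008 + 6×15.999 = 308.330 → 308.33 g/mol.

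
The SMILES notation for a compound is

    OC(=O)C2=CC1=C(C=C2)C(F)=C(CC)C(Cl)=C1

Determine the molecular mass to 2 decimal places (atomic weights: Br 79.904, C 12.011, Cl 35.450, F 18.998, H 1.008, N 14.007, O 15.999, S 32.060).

252.67 g/mol

First, the molecular formula is C13H10ClFO2 (counting implicit H from valence).
  C: 13 × 12.011 = 156.143
  Cl: 1 × 35.450 = 35.450
  F: 1 × 18.998 = 18.998
  H: 10 × 1.008 = 10.080
  O: 2 × 15.999 = 31.998
Sum: 13×12.011 + 1×35.450 + 1×18.998 + 10×1.008 + 2×15.999 = 252.669 → 252.67 g/mol.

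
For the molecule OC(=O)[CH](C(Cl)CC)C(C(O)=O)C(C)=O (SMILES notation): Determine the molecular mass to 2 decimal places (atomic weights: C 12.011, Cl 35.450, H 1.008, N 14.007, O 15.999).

236.65 g/mol

First, the molecular formula is C9H13ClO5 (counting implicit H from valence).
  C: 9 × 12.011 = 108.099
  Cl: 1 × 35.450 = 35.450
  H: 13 × 1.008 = 13.104
  O: 5 × 15.999 = 79.995
Sum: 9×12.011 + 1×35.450 + 13×1.008 + 5×15.999 = 236.648 → 236.65 g/mol.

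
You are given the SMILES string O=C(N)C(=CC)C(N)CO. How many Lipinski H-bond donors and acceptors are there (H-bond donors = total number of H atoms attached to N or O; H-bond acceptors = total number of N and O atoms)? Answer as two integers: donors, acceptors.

Donors: find every N or O and count the H atoms it carries.
  atom 1 (O): bond orders sum to 2 → 0 H
  atom 3 (N): bond orders sum to 1 → 2 H
  atom 8 (N): bond orders sum to 1 → 2 H
  atom 10 (O): bond orders sum to 1 → 1 H
Lipinski HBD = 5.
Acceptors: N atoms = 2, O atoms = 2 → HBA = 4.

5, 4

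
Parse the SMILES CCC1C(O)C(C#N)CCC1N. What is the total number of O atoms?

1

Scan the SMILES for O atoms (remember two-letter symbols like Cl and Br are single atoms).
Oxygen count: 1.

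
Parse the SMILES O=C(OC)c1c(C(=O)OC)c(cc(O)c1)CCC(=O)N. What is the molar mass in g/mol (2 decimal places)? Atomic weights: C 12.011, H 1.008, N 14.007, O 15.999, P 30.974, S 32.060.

281.26 g/mol

First, the molecular formula is C13H15NO6 (counting implicit H from valence).
  C: 13 × 12.011 = 156.143
  H: 15 × 1.008 = 15.120
  N: 1 × 14.007 = 14.007
  O: 6 × 15.999 = 95.994
Sum: 13×12.011 + 15×1.008 + 1×14.007 + 6×15.999 = 281.264 → 281.26 g/mol.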